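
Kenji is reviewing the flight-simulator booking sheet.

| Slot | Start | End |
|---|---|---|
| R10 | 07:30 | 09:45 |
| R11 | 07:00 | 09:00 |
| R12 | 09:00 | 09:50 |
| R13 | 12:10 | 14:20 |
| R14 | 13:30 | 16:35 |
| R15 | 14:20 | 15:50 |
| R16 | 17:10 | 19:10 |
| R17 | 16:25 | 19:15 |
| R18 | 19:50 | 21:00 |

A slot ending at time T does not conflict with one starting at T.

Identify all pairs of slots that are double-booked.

R10 & R11, R10 & R12, R13 & R14, R14 & R15, R14 & R17, R16 & R17

Two intervals overlap when each starts before the other ends.
Sorted by start: R11, R10, R12, R13, R14, R15, R17, R16, R18.
R10 starts before R11 ends → R11 and R10 overlap.
R12 starts exactly when R11 ends (back-to-back, no overlap), so nothing later overlaps R11 either.
R12 starts before R10 ends → R10 and R12 overlap.
R13 starts after R10 ends, so nothing later overlaps R10 either.
R13 starts after R12 ends, so nothing later overlaps R12 either.
R14 starts before R13 ends → R13 and R14 overlap.
R15 starts exactly when R13 ends (back-to-back, no overlap), so nothing later overlaps R13 either.
R15 starts before R14 ends → R14 and R15 overlap.
R17 starts before R14 ends → R14 and R17 overlap.
R16 starts after R14 ends, so nothing later overlaps R14 either.
R17 starts after R15 ends, so nothing later overlaps R15 either.
R16 starts before R17 ends → R17 and R16 overlap.
R18 starts after R17 ends.
R18 starts after R16 ends.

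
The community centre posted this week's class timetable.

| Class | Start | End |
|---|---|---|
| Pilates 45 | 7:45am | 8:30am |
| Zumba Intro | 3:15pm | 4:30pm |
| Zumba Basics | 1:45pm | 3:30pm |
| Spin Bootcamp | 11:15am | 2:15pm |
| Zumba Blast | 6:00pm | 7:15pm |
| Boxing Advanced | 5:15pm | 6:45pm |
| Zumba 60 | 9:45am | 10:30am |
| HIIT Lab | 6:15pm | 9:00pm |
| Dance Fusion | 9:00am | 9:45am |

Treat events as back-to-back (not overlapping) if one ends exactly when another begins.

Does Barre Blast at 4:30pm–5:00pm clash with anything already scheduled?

No — it doesn't clash with anything

Pilates 45: ends 8:30am at or before Barre Blast starts 4:30pm → clear.
Dance Fusion: ends 9:45am at or before Barre Blast starts 4:30pm → clear.
Zumba 60: ends 10:30am at or before Barre Blast starts 4:30pm → clear.
Spin Bootcamp: ends 2:15pm at or before Barre Blast starts 4:30pm → clear.
Zumba Basics: ends 3:30pm at or before Barre Blast starts 4:30pm → clear.
Zumba Intro: ends 4:30pm at or before Barre Blast starts 4:30pm → clear.
Boxing Advanced: starts 5:15pm at or after Barre Blast ends 5:00pm → clear.
Zumba Blast: starts 6:00pm at or after Barre Blast ends 5:00pm → clear.
HIIT Lab: starts 6:15pm at or after Barre Blast ends 5:00pm → clear.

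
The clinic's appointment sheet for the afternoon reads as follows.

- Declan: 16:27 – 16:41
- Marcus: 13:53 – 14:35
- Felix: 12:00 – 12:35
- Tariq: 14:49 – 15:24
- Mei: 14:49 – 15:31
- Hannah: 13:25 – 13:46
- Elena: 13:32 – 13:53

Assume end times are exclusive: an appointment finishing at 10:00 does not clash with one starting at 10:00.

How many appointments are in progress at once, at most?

2

Walk through starts and ends in time order (an end at T is processed before a start at T):
12:00 start Felix → 1
12:35 end Felix → 0
13:25 start Hannah → 1
13:32 start Elena → 2
13:46 end Hannah → 1
13:53 end Elena → 0
13:53 start Marcus → 1
14:35 end Marcus → 0
14:49 start Mei → 1
14:49 start Tariq → 2
15:24 end Tariq → 1
15:31 end Mei → 0
16:27 start Declan → 1
16:41 end Declan → 0
Peak is 2, at 13:32 (Elena, Hannah).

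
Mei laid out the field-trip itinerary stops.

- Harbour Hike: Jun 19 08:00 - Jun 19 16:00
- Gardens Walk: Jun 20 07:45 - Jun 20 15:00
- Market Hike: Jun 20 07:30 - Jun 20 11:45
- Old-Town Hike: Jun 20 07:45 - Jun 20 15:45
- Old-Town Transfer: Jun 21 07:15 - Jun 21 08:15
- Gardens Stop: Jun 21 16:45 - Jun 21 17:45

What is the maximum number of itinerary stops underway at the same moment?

Walk through starts and ends in time order (an end at T is processed before a start at T):
Jun 19 08:00 start Harbour Hike → 1
Jun 19 16:00 end Harbour Hike → 0
Jun 20 07:30 start Market Hike → 1
Jun 20 07:45 start Gardens Walk → 2
Jun 20 07:45 start Old-Town Hike → 3
Jun 20 11:45 end Market Hike → 2
Jun 20 15:00 end Gardens Walk → 1
Jun 20 15:45 end Old-Town Hike → 0
Jun 21 07:15 start Old-Town Transfer → 1
Jun 21 08:15 end Old-Town Transfer → 0
Jun 21 16:45 start Gardens Stop → 1
Jun 21 17:45 end Gardens Stop → 0
Peak is 3, at Jun 20 07:45 (Gardens Walk, Market Hike, Old-Town Hike).

3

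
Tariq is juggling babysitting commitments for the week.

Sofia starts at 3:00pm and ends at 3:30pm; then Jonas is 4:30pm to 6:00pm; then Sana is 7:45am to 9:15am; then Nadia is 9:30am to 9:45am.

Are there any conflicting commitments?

Sorted by start: Sana, Nadia, Sofia, Jonas.
Nadia starts after Sana ends — done with Sana.
Sofia starts after Nadia ends — done with Nadia.
Jonas starts after Sofia ends.
Every pair is clear; the schedule has no overlaps.

No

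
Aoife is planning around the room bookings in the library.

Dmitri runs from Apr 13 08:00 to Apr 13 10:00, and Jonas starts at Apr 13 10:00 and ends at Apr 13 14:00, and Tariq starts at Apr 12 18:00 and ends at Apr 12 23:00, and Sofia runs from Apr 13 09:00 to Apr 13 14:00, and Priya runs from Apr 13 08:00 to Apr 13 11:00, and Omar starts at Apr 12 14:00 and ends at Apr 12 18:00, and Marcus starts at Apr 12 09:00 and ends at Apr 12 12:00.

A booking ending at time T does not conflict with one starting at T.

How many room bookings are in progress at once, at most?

Walk through starts and ends in time order (an end at T is processed before a start at T):
Apr 12 09:00 start Marcus → 1
Apr 12 12:00 end Marcus → 0
Apr 12 14:00 start Omar → 1
Apr 12 18:00 end Omar → 0
Apr 12 18:00 start Tariq → 1
Apr 12 23:00 end Tariq → 0
Apr 13 08:00 start Dmitri → 1
Apr 13 08:00 start Priya → 2
Apr 13 09:00 start Sofia → 3
Apr 13 10:00 end Dmitri → 2
Apr 13 10:00 start Jonas → 3
Apr 13 11:00 end Priya → 2
Apr 13 14:00 end Jonas → 1
Apr 13 14:00 end Sofia → 0
Peak is 3, at Apr 13 09:00 (Dmitri, Priya, Sofia).

3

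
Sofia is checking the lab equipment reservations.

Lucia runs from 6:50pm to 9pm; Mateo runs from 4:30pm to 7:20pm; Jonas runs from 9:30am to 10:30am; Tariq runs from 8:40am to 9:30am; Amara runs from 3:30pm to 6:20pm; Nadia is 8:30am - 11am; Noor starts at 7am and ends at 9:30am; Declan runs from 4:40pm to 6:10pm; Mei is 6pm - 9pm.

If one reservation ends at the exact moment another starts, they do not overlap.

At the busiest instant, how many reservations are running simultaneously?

Sort all start/end points and keep a running count:
7am start Noor → 1
8:30am start Nadia → 2
8:40am start Tariq → 3
9:30am end Noor → 2
9:30am end Tariq → 1
9:30am start Jonas → 2
10:30am end Jonas → 1
11am end Nadia → 0
3:30pm start Amara → 1
4:30pm start Mateo → 2
4:40pm start Declan → 3
6pm start Mei → 4
6:10pm end Declan → 3
6:20pm end Amara → 2
6:50pm start Lucia → 3
7:20pm end Mateo → 2
9pm end Lucia → 1
9pm end Mei → 0
Peak is 4, at 6pm (Amara, Declan, Mateo, Mei).

4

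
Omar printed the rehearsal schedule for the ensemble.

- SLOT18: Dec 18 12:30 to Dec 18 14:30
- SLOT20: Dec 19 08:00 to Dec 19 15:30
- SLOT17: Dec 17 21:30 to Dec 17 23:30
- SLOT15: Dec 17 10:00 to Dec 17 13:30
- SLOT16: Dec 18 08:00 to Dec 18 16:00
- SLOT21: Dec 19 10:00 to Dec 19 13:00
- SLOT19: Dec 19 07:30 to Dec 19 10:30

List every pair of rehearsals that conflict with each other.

SLOT16 & SLOT18, SLOT19 & SLOT20, SLOT19 & SLOT21, SLOT20 & SLOT21

Sorted by start: SLOT15, SLOT17, SLOT16, SLOT18, SLOT19, SLOT20, SLOT21.
SLOT17 starts after SLOT15 ends, so SLOT15 has no further overlaps.
SLOT16 starts after SLOT17 ends, so SLOT17 has no further overlaps.
SLOT18 starts before SLOT16 ends → SLOT16 and SLOT18 overlap.
SLOT19 starts after SLOT16 ends, so SLOT16 has no further overlaps.
SLOT19 starts after SLOT18 ends, so SLOT18 has no further overlaps.
SLOT20 starts before SLOT19 ends → SLOT19 and SLOT20 overlap.
SLOT21 starts before SLOT19 ends → SLOT19 and SLOT21 overlap.
SLOT21 starts before SLOT20 ends → SLOT20 and SLOT21 overlap.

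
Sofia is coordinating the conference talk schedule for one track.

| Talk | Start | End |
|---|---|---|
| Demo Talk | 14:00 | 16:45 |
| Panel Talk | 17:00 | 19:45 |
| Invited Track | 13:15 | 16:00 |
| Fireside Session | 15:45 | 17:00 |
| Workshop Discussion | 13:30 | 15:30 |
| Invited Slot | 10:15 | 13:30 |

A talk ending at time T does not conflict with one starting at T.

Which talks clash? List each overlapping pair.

Sorted by start: Invited Slot, Invited Track, Workshop Discussion, Demo Talk, Fireside Session, Panel Talk.
Invited Track starts before Invited Slot ends → Invited Slot and Invited Track overlap.
Workshop Discussion starts exactly when Invited Slot ends (back-to-back, no overlap) — done with Invited Slot.
Workshop Discussion starts before Invited Track ends → Invited Track and Workshop Discussion overlap.
Demo Talk starts before Invited Track ends → Invited Track and Demo Talk overlap.
Fireside Session starts before Invited Track ends → Invited Track and Fireside Session overlap.
Panel Talk starts after Invited Track ends.
Demo Talk starts before Workshop Discussion ends → Workshop Discussion and Demo Talk overlap.
Fireside Session starts after Workshop Discussion ends — done with Workshop Discussion.
Fireside Session starts before Demo Talk ends → Demo Talk and Fireside Session overlap.
Panel Talk starts after Demo Talk ends.
Panel Talk starts exactly when Fireside Session ends (back-to-back, no overlap).

Demo Talk & Fireside Session, Demo Talk & Invited Track, Demo Talk & Workshop Discussion, Fireside Session & Invited Track, Invited Slot & Invited Track, Invited Track & Workshop Discussion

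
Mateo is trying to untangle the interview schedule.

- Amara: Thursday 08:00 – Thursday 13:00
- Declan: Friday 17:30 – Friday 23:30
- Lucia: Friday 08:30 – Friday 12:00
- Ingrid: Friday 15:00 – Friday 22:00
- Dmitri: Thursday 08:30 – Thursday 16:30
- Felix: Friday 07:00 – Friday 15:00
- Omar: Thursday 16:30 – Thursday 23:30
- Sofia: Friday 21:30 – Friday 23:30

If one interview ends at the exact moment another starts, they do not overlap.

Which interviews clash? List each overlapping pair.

Amara & Dmitri, Declan & Ingrid, Declan & Sofia, Felix & Lucia, Ingrid & Sofia

Check each pair: they overlap iff neither finishes before the other starts.
Sorted by start: Amara, Dmitri, Omar, Felix, Lucia, Ingrid, Declan, Sofia.
Dmitri starts before Amara ends → Amara and Dmitri overlap.
Omar starts after Amara ends; Amara is clear from here.
Omar starts exactly when Dmitri ends (back-to-back, no overlap); Dmitri is clear from here.
Felix starts after Omar ends; Omar is clear from here.
Lucia starts before Felix ends → Felix and Lucia overlap.
Ingrid starts exactly when Felix ends (back-to-back, no overlap); Felix is clear from here.
Ingrid starts after Lucia ends; Lucia is clear from here.
Declan starts before Ingrid ends → Ingrid and Declan overlap.
Sofia starts before Ingrid ends → Ingrid and Sofia overlap.
Sofia starts before Declan ends → Declan and Sofia overlap.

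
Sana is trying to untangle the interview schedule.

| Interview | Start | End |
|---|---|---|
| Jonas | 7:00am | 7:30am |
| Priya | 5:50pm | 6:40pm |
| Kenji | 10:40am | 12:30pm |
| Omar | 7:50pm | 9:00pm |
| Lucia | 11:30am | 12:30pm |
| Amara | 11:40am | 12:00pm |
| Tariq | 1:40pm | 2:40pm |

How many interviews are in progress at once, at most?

Sort all start/end points and keep a running count:
7:00am start Jonas → 1
7:30am end Jonas → 0
10:40am start Kenji → 1
11:30am start Lucia → 2
11:40am start Amara → 3
12:00pm end Amara → 2
12:30pm end Kenji → 1
12:30pm end Lucia → 0
1:40pm start Tariq → 1
2:40pm end Tariq → 0
5:50pm start Priya → 1
6:40pm end Priya → 0
7:50pm start Omar → 1
9:00pm end Omar → 0
Peak is 3, at 11:40am (Amara, Kenji, Lucia).

3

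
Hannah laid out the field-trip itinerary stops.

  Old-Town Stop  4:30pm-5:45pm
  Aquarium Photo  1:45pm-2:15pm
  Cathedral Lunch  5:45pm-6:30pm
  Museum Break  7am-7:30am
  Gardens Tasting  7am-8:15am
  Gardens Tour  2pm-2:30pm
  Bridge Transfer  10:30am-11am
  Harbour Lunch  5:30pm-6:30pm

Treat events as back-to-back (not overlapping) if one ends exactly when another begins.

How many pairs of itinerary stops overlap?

4

Sorted by start: Museum Break, Gardens Tasting, Bridge Transfer, Aquarium Photo, Gardens Tour, Old-Town Stop, Harbour Lunch, Cathedral Lunch.
Gardens Tasting starts before Museum Break ends → Museum Break and Gardens Tasting overlap.
Bridge Transfer starts after Museum Break ends; Museum Break is clear from here.
Bridge Transfer starts after Gardens Tasting ends; Gardens Tasting is clear from here.
Aquarium Photo starts after Bridge Transfer ends; Bridge Transfer is clear from here.
Gardens Tour starts before Aquarium Photo ends → Aquarium Photo and Gardens Tour overlap.
Old-Town Stop starts after Aquarium Photo ends; Aquarium Photo is clear from here.
Old-Town Stop starts after Gardens Tour ends; Gardens Tour is clear from here.
Harbour Lunch starts before Old-Town Stop ends → Old-Town Stop and Harbour Lunch overlap.
Cathedral Lunch starts exactly when Old-Town Stop ends (back-to-back, no overlap).
Cathedral Lunch starts before Harbour Lunch ends → Harbour Lunch and Cathedral Lunch overlap.
Overlapping pairs: Aquarium Photo & Gardens Tour, Cathedral Lunch & Harbour Lunch, Gardens Tasting & Museum Break, Harbour Lunch & Old-Town Stop — 4 in total.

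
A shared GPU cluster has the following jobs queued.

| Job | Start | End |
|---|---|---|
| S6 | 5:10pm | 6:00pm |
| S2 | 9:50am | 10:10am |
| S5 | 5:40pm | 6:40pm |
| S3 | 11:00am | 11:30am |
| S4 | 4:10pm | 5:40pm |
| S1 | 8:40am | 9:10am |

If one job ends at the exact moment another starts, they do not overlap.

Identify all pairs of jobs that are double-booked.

S4 & S6, S5 & S6

Sorted by start: S1, S2, S3, S4, S6, S5.
S2 starts after S1 ends — done with S1.
S3 starts after S2 ends — done with S2.
S4 starts after S3 ends — done with S3.
S6 starts before S4 ends → S4 and S6 overlap.
S5 starts exactly when S4 ends (back-to-back, no overlap).
S5 starts before S6 ends → S6 and S5 overlap.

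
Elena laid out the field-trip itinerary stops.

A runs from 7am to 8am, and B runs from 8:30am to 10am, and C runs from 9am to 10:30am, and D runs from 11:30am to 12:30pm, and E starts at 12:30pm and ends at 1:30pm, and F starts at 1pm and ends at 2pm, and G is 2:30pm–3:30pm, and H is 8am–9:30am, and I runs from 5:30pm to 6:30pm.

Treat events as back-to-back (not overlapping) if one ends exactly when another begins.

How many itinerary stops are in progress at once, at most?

3

Walk through starts and ends in time order (an end at T is processed before a start at T):
7am start A → 1
8am end A → 0
8am start H → 1
8:30am start B → 2
9am start C → 3
9:30am end H → 2
10am end B → 1
10:30am end C → 0
11:30am start D → 1
12:30pm end D → 0
12:30pm start E → 1
1pm start F → 2
1:30pm end E → 1
2pm end F → 0
2:30pm start G → 1
3:30pm end G → 0
5:30pm start I → 1
6:30pm end I → 0
Peak is 3, at 9am (B, C, H).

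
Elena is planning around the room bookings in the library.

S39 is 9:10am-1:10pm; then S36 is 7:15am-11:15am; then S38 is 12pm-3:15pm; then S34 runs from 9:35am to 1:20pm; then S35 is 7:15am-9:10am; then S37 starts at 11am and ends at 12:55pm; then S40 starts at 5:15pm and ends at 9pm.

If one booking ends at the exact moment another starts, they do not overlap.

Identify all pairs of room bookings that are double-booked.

S34 & S36, S34 & S37, S34 & S38, S34 & S39, S35 & S36, S36 & S37, S36 & S39, S37 & S38, S37 & S39, S38 & S39

Sorted by start: S35, S36, S39, S34, S37, S38, S40.
S36 starts before S35 ends → S35 and S36 overlap.
S39 starts exactly when S35 ends (back-to-back, no overlap), so nothing later overlaps S35 either.
S39 starts before S36 ends → S36 and S39 overlap.
S34 starts before S36 ends → S36 and S34 overlap.
S37 starts before S36 ends → S36 and S37 overlap.
S38 starts after S36 ends, so nothing later overlaps S36 either.
S34 starts before S39 ends → S39 and S34 overlap.
S37 starts before S39 ends → S39 and S37 overlap.
S38 starts before S39 ends → S39 and S38 overlap.
S40 starts after S39 ends.
S37 starts before S34 ends → S34 and S37 overlap.
S38 starts before S34 ends → S34 and S38 overlap.
S40 starts after S34 ends.
S38 starts before S37 ends → S37 and S38 overlap.
S40 starts after S37 ends.
S40 starts after S38 ends.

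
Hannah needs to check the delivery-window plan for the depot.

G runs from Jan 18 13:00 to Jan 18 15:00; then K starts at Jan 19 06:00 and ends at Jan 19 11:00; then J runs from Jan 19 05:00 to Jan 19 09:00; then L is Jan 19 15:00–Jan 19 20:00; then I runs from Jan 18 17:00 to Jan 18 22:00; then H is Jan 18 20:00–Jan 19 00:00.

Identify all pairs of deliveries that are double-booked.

Sorted by start: G, I, H, J, K, L.
I starts after G ends — done with G.
H starts before I ends → I and H overlap.
J starts after I ends — done with I.
J starts after H ends — done with H.
K starts before J ends → J and K overlap.
L starts after J ends.
L starts after K ends.

H & I, J & K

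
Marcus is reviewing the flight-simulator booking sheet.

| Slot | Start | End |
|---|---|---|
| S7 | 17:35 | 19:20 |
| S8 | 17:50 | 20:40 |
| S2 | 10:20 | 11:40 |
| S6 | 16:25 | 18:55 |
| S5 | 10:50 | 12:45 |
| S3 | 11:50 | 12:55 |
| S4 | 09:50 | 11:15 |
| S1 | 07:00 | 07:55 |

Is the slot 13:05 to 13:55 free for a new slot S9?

Yes — the slot is free

S1: ends 07:55 at or before S9 starts 13:05 → clear.
S4: ends 11:15 at or before S9 starts 13:05 → clear.
S2: ends 11:40 at or before S9 starts 13:05 → clear.
S5: ends 12:45 at or before S9 starts 13:05 → clear.
S3: ends 12:55 at or before S9 starts 13:05 → clear.
S6: starts 16:25 at or after S9 ends 13:55 → clear.
S7: starts 17:35 at or after S9 ends 13:55 → clear.
S8: starts 17:50 at or after S9 ends 13:55 → clear.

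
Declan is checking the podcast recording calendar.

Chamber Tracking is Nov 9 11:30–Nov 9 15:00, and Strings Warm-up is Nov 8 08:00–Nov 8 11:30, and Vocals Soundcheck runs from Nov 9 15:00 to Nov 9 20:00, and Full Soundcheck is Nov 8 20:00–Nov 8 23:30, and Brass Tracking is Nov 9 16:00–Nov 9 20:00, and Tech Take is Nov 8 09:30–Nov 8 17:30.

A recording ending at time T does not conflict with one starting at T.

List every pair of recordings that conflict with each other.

Brass Tracking & Vocals Soundcheck, Strings Warm-up & Tech Take

Check each pair: they overlap iff neither finishes before the other starts.
Sorted by start: Strings Warm-up, Tech Take, Full Soundcheck, Chamber Tracking, Vocals Soundcheck, Brass Tracking.
Tech Take starts before Strings Warm-up ends → Strings Warm-up and Tech Take overlap.
Full Soundcheck starts after Strings Warm-up ends, so Strings Warm-up has no further overlaps.
Full Soundcheck starts after Tech Take ends, so Tech Take has no further overlaps.
Chamber Tracking starts after Full Soundcheck ends, so Full Soundcheck has no further overlaps.
Vocals Soundcheck starts exactly when Chamber Tracking ends (back-to-back, no overlap), so Chamber Tracking has no further overlaps.
Brass Tracking starts before Vocals Soundcheck ends → Vocals Soundcheck and Brass Tracking overlap.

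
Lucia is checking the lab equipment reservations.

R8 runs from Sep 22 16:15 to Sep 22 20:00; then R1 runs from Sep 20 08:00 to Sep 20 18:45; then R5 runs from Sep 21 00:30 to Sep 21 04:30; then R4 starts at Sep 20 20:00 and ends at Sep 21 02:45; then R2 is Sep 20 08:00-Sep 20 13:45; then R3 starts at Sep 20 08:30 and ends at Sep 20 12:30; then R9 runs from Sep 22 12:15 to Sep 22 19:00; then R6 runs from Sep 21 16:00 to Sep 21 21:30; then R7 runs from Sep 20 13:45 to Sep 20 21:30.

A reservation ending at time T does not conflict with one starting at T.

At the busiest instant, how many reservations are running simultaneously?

Walk through starts and ends in time order (an end at T is processed before a start at T):
Sep 20 08:00 start R1 → 1
Sep 20 08:00 start R2 → 2
Sep 20 08:30 start R3 → 3
Sep 20 12:30 end R3 → 2
Sep 20 13:45 end R2 → 1
Sep 20 13:45 start R7 → 2
Sep 20 18:45 end R1 → 1
Sep 20 20:00 start R4 → 2
Sep 20 21:30 end R7 → 1
Sep 21 00:30 start R5 → 2
Sep 21 02:45 end R4 → 1
Sep 21 04:30 end R5 → 0
Sep 21 16:00 start R6 → 1
Sep 21 21:30 end R6 → 0
Sep 22 12:15 start R9 → 1
Sep 22 16:15 start R8 → 2
Sep 22 19:00 end R9 → 1
Sep 22 20:00 end R8 → 0
Peak is 3, at Sep 20 08:30 (R1, R2, R3).

3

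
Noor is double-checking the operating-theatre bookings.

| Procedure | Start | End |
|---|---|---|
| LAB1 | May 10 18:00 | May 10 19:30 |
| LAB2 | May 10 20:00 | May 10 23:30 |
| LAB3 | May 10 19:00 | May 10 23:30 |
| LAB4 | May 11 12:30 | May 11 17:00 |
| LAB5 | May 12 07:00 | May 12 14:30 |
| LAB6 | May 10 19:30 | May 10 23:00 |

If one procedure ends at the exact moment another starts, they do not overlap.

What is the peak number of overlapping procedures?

3

Walk through starts and ends in time order (an end at T is processed before a start at T):
May 10 18:00 start LAB1 → 1
May 10 19:00 start LAB3 → 2
May 10 19:30 end LAB1 → 1
May 10 19:30 start LAB6 → 2
May 10 20:00 start LAB2 → 3
May 10 23:00 end LAB6 → 2
May 10 23:30 end LAB2 → 1
May 10 23:30 end LAB3 → 0
May 11 12:30 start LAB4 → 1
May 11 17:00 end LAB4 → 0
May 12 07:00 start LAB5 → 1
May 12 14:30 end LAB5 → 0
Peak is 3, at May 10 20:00 (LAB2, LAB3, LAB6).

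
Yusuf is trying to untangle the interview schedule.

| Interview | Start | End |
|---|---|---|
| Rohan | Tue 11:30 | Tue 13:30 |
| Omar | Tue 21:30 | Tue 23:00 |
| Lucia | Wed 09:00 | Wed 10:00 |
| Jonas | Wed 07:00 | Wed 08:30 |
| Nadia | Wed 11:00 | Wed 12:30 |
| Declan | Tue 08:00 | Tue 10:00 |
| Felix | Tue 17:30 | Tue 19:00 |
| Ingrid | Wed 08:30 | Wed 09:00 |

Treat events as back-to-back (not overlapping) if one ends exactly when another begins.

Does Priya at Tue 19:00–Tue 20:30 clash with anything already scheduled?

Declan: ends Tue 10:00 at or before Priya starts Tue 19:00 → clear.
Rohan: ends Tue 13:30 at or before Priya starts Tue 19:00 → clear.
Felix: ends Tue 19:00 at or before Priya starts Tue 19:00 → clear.
Omar: starts Tue 21:30 at or after Priya ends Tue 20:30 → clear.
Jonas: starts Wed 07:00 at or after Priya ends Tue 20:30 → clear.
Ingrid: starts Wed 08:30 at or after Priya ends Tue 20:30 → clear.
Lucia: starts Wed 09:00 at or after Priya ends Tue 20:30 → clear.
Nadia: starts Wed 11:00 at or after Priya ends Tue 20:30 → clear.

No — it doesn't clash with anything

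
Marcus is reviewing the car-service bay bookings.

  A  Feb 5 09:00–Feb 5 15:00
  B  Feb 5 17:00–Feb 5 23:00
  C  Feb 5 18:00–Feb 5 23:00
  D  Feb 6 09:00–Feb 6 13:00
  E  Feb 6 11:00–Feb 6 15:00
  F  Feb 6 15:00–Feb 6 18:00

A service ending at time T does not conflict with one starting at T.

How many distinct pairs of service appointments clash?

2

Sorted by start: A, B, C, D, E, F.
B starts after A ends — done with A.
C starts before B ends → B and C overlap.
D starts after B ends — done with B.
D starts after C ends — done with C.
E starts before D ends → D and E overlap.
F starts after D ends.
F starts exactly when E ends (back-to-back, no overlap).
Overlapping pairs: B & C, D & E — 2 in total.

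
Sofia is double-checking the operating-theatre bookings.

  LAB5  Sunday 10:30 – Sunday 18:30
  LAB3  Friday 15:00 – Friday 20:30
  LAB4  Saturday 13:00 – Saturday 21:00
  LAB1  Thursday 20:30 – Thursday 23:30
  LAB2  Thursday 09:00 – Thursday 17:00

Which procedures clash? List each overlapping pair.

Sorted by start: LAB2, LAB1, LAB3, LAB4, LAB5.
LAB1 starts after LAB2 ends, so nothing later overlaps LAB2 either.
LAB3 starts after LAB1 ends, so nothing later overlaps LAB1 either.
LAB4 starts after LAB3 ends, so nothing later overlaps LAB3 either.
LAB5 starts after LAB4 ends.

no overlapping pairs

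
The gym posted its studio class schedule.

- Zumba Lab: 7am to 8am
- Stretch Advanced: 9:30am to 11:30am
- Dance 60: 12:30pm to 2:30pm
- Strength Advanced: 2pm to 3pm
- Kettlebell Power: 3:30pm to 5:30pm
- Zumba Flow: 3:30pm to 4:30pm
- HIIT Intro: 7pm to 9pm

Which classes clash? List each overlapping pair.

Sorted by start: Zumba Lab, Stretch Advanced, Dance 60, Strength Advanced, Kettlebell Power, Zumba Flow, HIIT Intro.
Stretch Advanced starts after Zumba Lab ends, so nothing later overlaps Zumba Lab either.
Dance 60 starts after Stretch Advanced ends, so nothing later overlaps Stretch Advanced either.
Strength Advanced starts before Dance 60 ends → Dance 60 and Strength Advanced overlap.
Kettlebell Power starts after Dance 60 ends, so nothing later overlaps Dance 60 either.
Kettlebell Power starts after Strength Advanced ends, so nothing later overlaps Strength Advanced either.
Zumba Flow starts before Kettlebell Power ends → Kettlebell Power and Zumba Flow overlap.
HIIT Intro starts after Kettlebell Power ends.
HIIT Intro starts after Zumba Flow ends.

Dance 60 & Strength Advanced, Kettlebell Power & Zumba Flow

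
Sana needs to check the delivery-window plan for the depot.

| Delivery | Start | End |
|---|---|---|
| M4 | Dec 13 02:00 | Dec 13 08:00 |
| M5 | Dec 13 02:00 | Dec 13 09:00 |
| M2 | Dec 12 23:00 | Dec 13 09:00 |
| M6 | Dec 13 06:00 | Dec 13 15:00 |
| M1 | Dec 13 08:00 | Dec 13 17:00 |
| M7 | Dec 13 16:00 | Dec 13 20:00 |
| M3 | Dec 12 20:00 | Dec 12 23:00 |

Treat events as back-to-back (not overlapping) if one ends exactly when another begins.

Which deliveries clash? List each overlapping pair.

Sorted by start: M3, M2, M4, M5, M6, M1, M7.
M2 starts exactly when M3 ends (back-to-back, no overlap), so nothing later overlaps M3 either.
M4 starts before M2 ends → M2 and M4 overlap.
M5 starts before M2 ends → M2 and M5 overlap.
M6 starts before M2 ends → M2 and M6 overlap.
M1 starts before M2 ends → M2 and M1 overlap.
M7 starts after M2 ends.
M5 starts before M4 ends → M4 and M5 overlap.
M6 starts before M4 ends → M4 and M6 overlap.
M1 starts exactly when M4 ends (back-to-back, no overlap), so nothing later overlaps M4 either.
M6 starts before M5 ends → M5 and M6 overlap.
M1 starts before M5 ends → M5 and M1 overlap.
M7 starts after M5 ends.
M1 starts before M6 ends → M6 and M1 overlap.
M7 starts after M6 ends.
M7 starts before M1 ends → M1 and M7 overlap.

M1 & M2, M1 & M5, M1 & M6, M1 & M7, M2 & M4, M2 & M5, M2 & M6, M4 & M5, M4 & M6, M5 & M6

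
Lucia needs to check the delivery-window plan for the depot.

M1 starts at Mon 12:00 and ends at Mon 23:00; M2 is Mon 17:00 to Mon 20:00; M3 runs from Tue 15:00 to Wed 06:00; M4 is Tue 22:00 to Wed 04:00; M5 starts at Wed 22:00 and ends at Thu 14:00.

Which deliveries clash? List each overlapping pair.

Sorted by start: M1, M2, M3, M4, M5.
M2 starts before M1 ends → M1 and M2 overlap.
M3 starts after M1 ends; M1 is clear from here.
M3 starts after M2 ends; M2 is clear from here.
M4 starts before M3 ends → M3 and M4 overlap.
M5 starts after M3 ends.
M5 starts after M4 ends.

M1 & M2, M3 & M4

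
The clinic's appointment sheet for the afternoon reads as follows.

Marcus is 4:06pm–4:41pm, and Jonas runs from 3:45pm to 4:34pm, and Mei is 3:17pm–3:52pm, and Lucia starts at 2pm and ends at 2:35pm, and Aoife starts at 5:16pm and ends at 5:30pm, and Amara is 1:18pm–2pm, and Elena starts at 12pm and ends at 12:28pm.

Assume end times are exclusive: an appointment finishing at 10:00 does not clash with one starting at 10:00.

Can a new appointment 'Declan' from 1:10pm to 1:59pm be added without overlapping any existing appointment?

No — it overlaps Amara

Elena: ends 12:28pm at or before Declan starts 1:10pm → clear.
Amara: starts 1:18pm before Declan ends 1:59pm, and ends 2pm after Declan starts 1:10pm → overlap.
Lucia: starts 2pm at or after Declan ends 1:59pm → clear.
Mei: starts 3:17pm at or after Declan ends 1:59pm → clear.
Jonas: starts 3:45pm at or after Declan ends 1:59pm → clear.
Marcus: starts 4:06pm at or after Declan ends 1:59pm → clear.
Aoife: starts 5:16pm at or after Declan ends 1:59pm → clear.
Declan overlaps Amara.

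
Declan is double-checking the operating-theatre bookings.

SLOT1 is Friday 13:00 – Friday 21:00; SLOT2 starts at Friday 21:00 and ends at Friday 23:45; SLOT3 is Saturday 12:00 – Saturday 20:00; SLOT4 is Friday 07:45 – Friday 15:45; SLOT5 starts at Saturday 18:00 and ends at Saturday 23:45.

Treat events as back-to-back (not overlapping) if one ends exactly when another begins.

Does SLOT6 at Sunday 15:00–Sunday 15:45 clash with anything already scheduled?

SLOT4: ends Friday 15:45 at or before SLOT6 starts Sunday 15:00 → clear.
SLOT1: ends Friday 21:00 at or before SLOT6 starts Sunday 15:00 → clear.
SLOT2: ends Friday 23:45 at or before SLOT6 starts Sunday 15:00 → clear.
SLOT3: ends Saturday 20:00 at or before SLOT6 starts Sunday 15:00 → clear.
SLOT5: ends Saturday 23:45 at or before SLOT6 starts Sunday 15:00 → clear.

No — it doesn't clash with anything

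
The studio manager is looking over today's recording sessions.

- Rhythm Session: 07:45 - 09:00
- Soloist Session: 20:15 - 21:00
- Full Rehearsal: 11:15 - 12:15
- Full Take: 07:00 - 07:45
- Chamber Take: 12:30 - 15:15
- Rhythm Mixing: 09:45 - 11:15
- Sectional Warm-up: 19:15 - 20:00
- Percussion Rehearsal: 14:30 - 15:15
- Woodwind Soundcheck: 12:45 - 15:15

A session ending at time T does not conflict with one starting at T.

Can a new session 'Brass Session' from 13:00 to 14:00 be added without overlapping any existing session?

No — it overlaps Chamber Take, Woodwind Soundcheck

Full Take: ends 07:45 at or before Brass Session starts 13:00 → clear.
Rhythm Session: ends 09:00 at or before Brass Session starts 13:00 → clear.
Rhythm Mixing: ends 11:15 at or before Brass Session starts 13:00 → clear.
Full Rehearsal: ends 12:15 at or before Brass Session starts 13:00 → clear.
Chamber Take: starts 12:30 before Brass Session ends 14:00, and ends 15:15 after Brass Session starts 13:00 → overlap.
Woodwind Soundcheck: starts 12:45 before Brass Session ends 14:00, and ends 15:15 after Brass Session starts 13:00 → overlap.
Percussion Rehearsal: starts 14:30 at or after Brass Session ends 14:00 → clear.
Sectional Warm-up: starts 19:15 at or after Brass Session ends 14:00 → clear.
Soloist Session: starts 20:15 at or after Brass Session ends 14:00 → clear.
Brass Session overlaps Chamber Take, Woodwind Soundcheck.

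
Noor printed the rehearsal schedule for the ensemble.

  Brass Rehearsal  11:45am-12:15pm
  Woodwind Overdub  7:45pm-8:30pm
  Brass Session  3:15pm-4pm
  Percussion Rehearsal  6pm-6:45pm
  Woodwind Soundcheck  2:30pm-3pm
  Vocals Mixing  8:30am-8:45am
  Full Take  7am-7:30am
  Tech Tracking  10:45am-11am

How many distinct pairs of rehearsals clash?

0

Sorted by start: Full Take, Vocals Mixing, Tech Tracking, Brass Rehearsal, Woodwind Soundcheck, Brass Session, Percussion Rehearsal, Woodwind Overdub.
Vocals Mixing starts after Full Take ends — done with Full Take.
Tech Tracking starts after Vocals Mixing ends — done with Vocals Mixing.
Brass Rehearsal starts after Tech Tracking ends — done with Tech Tracking.
Woodwind Soundcheck starts after Brass Rehearsal ends — done with Brass Rehearsal.
Brass Session starts after Woodwind Soundcheck ends — done with Woodwind Soundcheck.
Percussion Rehearsal starts after Brass Session ends — done with Brass Session.
Woodwind Overdub starts after Percussion Rehearsal ends.
No pair overlaps.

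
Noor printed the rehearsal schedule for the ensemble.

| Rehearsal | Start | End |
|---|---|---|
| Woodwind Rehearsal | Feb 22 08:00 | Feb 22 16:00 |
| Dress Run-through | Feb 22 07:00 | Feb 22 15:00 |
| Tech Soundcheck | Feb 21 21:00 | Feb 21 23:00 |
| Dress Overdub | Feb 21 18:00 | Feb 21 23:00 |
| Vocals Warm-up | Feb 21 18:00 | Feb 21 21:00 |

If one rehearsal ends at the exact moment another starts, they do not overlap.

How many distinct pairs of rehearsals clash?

3

Check each pair: they overlap iff neither finishes before the other starts.
Sorted by start: Dress Overdub, Vocals Warm-up, Tech Soundcheck, Dress Run-through, Woodwind Rehearsal.
Vocals Warm-up starts before Dress Overdub ends → Dress Overdub and Vocals Warm-up overlap.
Tech Soundcheck starts before Dress Overdub ends → Dress Overdub and Tech Soundcheck overlap.
Dress Run-through starts after Dress Overdub ends, so Dress Overdub has no further overlaps.
Tech Soundcheck starts exactly when Vocals Warm-up ends (back-to-back, no overlap), so Vocals Warm-up has no further overlaps.
Dress Run-through starts after Tech Soundcheck ends, so Tech Soundcheck has no further overlaps.
Woodwind Rehearsal starts before Dress Run-through ends → Dress Run-through and Woodwind Rehearsal overlap.
Overlapping pairs: Dress Overdub & Tech Soundcheck, Dress Overdub & Vocals Warm-up, Dress Run-through & Woodwind Rehearsal — 3 in total.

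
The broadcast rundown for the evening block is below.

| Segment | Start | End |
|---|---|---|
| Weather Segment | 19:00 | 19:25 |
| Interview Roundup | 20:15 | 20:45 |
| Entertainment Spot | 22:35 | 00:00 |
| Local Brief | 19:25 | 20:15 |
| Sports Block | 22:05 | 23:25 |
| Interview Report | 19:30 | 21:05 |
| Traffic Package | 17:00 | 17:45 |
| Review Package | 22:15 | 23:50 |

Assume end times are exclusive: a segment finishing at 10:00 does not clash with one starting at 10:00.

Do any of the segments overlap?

Two intervals overlap when each starts before the other ends.
Sorted by start: Traffic Package, Weather Segment, Local Brief, Interview Report, Interview Roundup, Sports Block, Review Package, Entertainment Spot.
Weather Segment starts after Traffic Package ends, so nothing later overlaps Traffic Package either.
Local Brief starts exactly when Weather Segment ends (back-to-back, no overlap), so nothing later overlaps Weather Segment either.
Interview Report starts before Local Brief ends → Local Brief and Interview Report overlap.
That's a conflict, so the schedule is not conflict-free.

Yes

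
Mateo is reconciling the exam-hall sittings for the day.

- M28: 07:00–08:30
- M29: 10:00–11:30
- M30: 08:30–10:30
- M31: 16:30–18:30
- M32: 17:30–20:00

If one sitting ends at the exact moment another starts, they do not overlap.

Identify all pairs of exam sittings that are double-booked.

Sorted by start: M28, M30, M29, M31, M32.
M30 starts exactly when M28 ends (back-to-back, no overlap), so M28 has no further overlaps.
M29 starts before M30 ends → M30 and M29 overlap.
M31 starts after M30 ends, so M30 has no further overlaps.
M31 starts after M29 ends, so M29 has no further overlaps.
M32 starts before M31 ends → M31 and M32 overlap.

M29 & M30, M31 & M32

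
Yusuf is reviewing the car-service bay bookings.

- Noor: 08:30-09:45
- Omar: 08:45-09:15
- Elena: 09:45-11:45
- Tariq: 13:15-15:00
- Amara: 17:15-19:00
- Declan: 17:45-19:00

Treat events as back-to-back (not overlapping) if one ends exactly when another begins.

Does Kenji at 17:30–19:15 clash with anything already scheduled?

Yes — it overlaps Amara, Declan

Noor: ends 09:45 at or before Kenji starts 17:30 → clear.
Omar: ends 09:15 at or before Kenji starts 17:30 → clear.
Elena: ends 11:45 at or before Kenji starts 17:30 → clear.
Tariq: ends 15:00 at or before Kenji starts 17:30 → clear.
Amara: starts 17:15 before Kenji ends 19:15, and ends 19:00 after Kenji starts 17:30 → overlap.
Declan: starts 17:45 before Kenji ends 19:15, and ends 19:00 after Kenji starts 17:30 → overlap.
Kenji overlaps Amara, Declan.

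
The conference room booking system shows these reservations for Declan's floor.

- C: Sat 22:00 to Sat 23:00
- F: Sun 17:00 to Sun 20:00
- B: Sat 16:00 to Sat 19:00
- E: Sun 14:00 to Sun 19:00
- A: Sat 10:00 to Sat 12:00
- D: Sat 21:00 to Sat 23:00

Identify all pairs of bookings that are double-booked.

C & D, E & F

Two intervals overlap when each starts before the other ends.
Sorted by start: A, B, D, C, E, F.
B starts after A ends, so A has no further overlaps.
D starts after B ends, so B has no further overlaps.
C starts before D ends → D and C overlap.
E starts after D ends, so D has no further overlaps.
E starts after C ends, so C has no further overlaps.
F starts before E ends → E and F overlap.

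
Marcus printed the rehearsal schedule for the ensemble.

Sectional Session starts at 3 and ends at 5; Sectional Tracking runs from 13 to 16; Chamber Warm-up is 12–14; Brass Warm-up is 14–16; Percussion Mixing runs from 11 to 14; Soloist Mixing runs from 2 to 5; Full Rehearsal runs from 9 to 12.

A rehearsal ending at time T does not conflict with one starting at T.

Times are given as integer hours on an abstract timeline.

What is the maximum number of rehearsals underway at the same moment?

Walk through starts and ends in time order (an end at T is processed before a start at T):
2 start Soloist Mixing → 1
3 start Sectional Session → 2
5 end Sectional Session → 1
5 end Soloist Mixing → 0
9 start Full Rehearsal → 1
11 start Percussion Mixing → 2
12 end Full Rehearsal → 1
12 start Chamber Warm-up → 2
13 start Sectional Tracking → 3
14 end Chamber Warm-up → 2
14 end Percussion Mixing → 1
14 start Brass Warm-up → 2
16 end Brass Warm-up → 1
16 end Sectional Tracking → 0
Peak is 3, at 13 (Chamber Warm-up, Percussion Mixing, Sectional Tracking).

3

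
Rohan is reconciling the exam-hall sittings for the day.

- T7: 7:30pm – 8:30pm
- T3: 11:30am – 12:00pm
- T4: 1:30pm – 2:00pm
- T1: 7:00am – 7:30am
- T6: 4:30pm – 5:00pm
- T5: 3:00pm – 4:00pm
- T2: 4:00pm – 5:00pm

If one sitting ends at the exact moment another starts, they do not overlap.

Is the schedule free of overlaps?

Sorted by start: T1, T3, T4, T5, T2, T6, T7.
T3 starts after T1 ends; T1 is clear from here.
T4 starts after T3 ends; T3 is clear from here.
T5 starts after T4 ends; T4 is clear from here.
T2 starts exactly when T5 ends (back-to-back, no overlap); T5 is clear from here.
T6 starts before T2 ends → T2 and T6 overlap.
That's a conflict, so the schedule is not conflict-free.

No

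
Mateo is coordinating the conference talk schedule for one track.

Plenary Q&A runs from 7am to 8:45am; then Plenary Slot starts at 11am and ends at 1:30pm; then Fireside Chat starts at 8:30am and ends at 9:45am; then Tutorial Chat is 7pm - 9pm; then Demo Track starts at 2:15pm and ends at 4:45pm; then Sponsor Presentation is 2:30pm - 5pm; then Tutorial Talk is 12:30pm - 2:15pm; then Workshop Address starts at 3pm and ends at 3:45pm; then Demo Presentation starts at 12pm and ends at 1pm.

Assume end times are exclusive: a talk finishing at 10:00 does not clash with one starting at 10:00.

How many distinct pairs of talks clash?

Check each pair: they overlap iff neither finishes before the other starts.
Sorted by start: Plenary Q&A, Fireside Chat, Plenary Slot, Demo Presentation, Tutorial Talk, Demo Track, Sponsor Presentation, Workshop Address, Tutorial Chat.
Fireside Chat starts before Plenary Q&A ends → Plenary Q&A and Fireside Chat overlap.
Plenary Slot starts after Plenary Q&A ends — done with Plenary Q&A.
Plenary Slot starts after Fireside Chat ends — done with Fireside Chat.
Demo Presentation starts before Plenary Slot ends → Plenary Slot and Demo Presentation overlap.
Tutorial Talk starts before Plenary Slot ends → Plenary Slot and Tutorial Talk overlap.
Demo Track starts after Plenary Slot ends — done with Plenary Slot.
Tutorial Talk starts before Demo Presentation ends → Demo Presentation and Tutorial Talk overlap.
Demo Track starts after Demo Presentation ends — done with Demo Presentation.
Demo Track starts exactly when Tutorial Talk ends (back-to-back, no overlap) — done with Tutorial Talk.
Sponsor Presentation starts before Demo Track ends → Demo Track and Sponsor Presentation overlap.
Workshop Address starts before Demo Track ends → Demo Track and Workshop Address overlap.
Tutorial Chat starts after Demo Track ends.
Workshop Address starts before Sponsor Presentation ends → Sponsor Presentation and Workshop Address overlap.
Tutorial Chat starts after Sponsor Presentation ends.
Tutorial Chat starts after Workshop Address ends.
Overlapping pairs: Demo Presentation & Plenary Slot, Demo Presentation & Tutorial Talk, Demo Track & Sponsor Presentation, Demo Track & Workshop Address, Fireside Chat & Plenary Q&A, Plenary Slot & Tutorial Talk, Sponsor Presentation & Workshop Address — 7 in total.

7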